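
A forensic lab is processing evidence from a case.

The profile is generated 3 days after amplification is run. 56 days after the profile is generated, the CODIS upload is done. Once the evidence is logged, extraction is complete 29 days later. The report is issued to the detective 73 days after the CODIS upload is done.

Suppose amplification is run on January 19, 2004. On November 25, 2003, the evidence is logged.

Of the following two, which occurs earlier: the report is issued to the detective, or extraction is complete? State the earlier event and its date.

Amplification is run: Jan 19, 2004.
The profile is generated: Jan 19, 2004 + 3 days = Jan 22, 2004.
The CODIS upload is done: Jan 22, 2004 + 56 days = Mar 18, 2004.
The report is issued to the detective: Mar 18, 2004 + 73 days = May 30, 2004.
The evidence is logged: Nov 25, 2003.
Extraction is complete: Nov 25, 2003 + 29 days = Dec 24, 2003.
Comparing: the report is issued to the detective on May 30, 2004 vs extraction is complete on Dec 24, 2003. Earlier: extraction is complete.

Extraction is complete — December 24, 2003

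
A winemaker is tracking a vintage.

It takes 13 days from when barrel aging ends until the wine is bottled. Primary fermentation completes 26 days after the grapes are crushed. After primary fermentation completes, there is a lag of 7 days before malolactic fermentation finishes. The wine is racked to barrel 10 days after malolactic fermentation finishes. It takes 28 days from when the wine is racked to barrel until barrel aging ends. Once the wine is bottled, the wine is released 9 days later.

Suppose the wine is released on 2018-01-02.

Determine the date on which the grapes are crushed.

The wine is released: Jan 2, 2018.
The wine is bottled: Jan 2, 2018 − 9 days = Dec 24, 2017.
Barrel aging ends: Dec 24, 2017 − 13 days = Dec 11, 2017.
The wine is racked to barrel: Dec 11, 2017 − 28 days = Nov 13, 2017.
Malolactic fermentation finishes: Nov 13, 2017 − 10 days = Nov 3, 2017.
Primary fermentation completes: Nov 3, 2017 − 7 days = Oct 27, 2017.
The grapes are crushed: Oct 27, 2017 − 26 days = Oct 1, 2017.

2017-10-01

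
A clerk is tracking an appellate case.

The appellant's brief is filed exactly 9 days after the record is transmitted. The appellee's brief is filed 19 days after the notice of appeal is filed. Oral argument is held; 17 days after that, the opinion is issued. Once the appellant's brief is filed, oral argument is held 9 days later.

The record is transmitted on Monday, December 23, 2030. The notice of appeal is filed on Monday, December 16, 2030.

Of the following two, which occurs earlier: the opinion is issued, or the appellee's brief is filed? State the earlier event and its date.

The appellee's brief is filed — Saturday, January 4, 2031

The record is transmitted: Dec 23, 2030.
The appellant's brief is filed: Dec 23, 2030 + 9 days = Jan 1, 2031.
Oral argument is held: Jan 1, 2031 + 9 days = Jan 10, 2031.
The opinion is issued: Jan 10, 2031 + 17 days = Jan 27, 2031.
The notice of appeal is filed: Dec 16, 2030.
The appellee's brief is filed: Dec 16, 2030 + 19 days = Jan 4, 2031.
Comparing: the opinion is issued on Jan 27, 2031 vs the appellee's brief is filed on Jan 4, 2031. Earlier: the appellee's brief is filed.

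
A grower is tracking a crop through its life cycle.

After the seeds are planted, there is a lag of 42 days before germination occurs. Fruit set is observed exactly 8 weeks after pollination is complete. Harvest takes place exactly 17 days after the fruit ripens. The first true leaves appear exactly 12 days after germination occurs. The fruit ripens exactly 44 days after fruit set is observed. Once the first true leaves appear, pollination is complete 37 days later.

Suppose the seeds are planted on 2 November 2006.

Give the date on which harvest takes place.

29 May 2007

The seeds are planted: Nov 2, 2006.
Germination occurs: Nov 2, 2006 + 42 days = Dec 14, 2006.
The first true leaves appear: Dec 14, 2006 + 12 days = Dec 26, 2006.
Pollination is complete: Dec 26, 2006 + 37 days = Feb 1, 2007.
Fruit set is observed: Feb 1, 2007 + 8 weeks = Mar 29, 2007.
The fruit ripens: Mar 29, 2007 + 44 days = May 12, 2007.
Harvest takes place: May 12, 2007 + 17 days = May 29, 2007.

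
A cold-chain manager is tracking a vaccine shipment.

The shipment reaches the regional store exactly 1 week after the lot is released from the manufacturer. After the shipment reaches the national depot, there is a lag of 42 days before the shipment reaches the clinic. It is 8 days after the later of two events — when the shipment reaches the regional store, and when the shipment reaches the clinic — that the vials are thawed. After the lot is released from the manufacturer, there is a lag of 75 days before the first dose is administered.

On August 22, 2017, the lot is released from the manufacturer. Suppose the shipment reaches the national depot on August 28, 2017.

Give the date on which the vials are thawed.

The lot is released from the manufacturer: Aug 22, 2017.
The shipment reaches the regional store: Aug 22, 2017 + 1 week = Aug 29, 2017.
The shipment reaches the national depot: Aug 28, 2017.
The shipment reaches the clinic: Aug 28, 2017 + 42 days = Oct 9, 2017.
Both prerequisites met — the shipment reaches the regional store (Aug 29, 2017), the shipment reaches the clinic (Oct 9, 2017); the later is Oct 9, 2017.
The vials are thawed: Oct 9, 2017 + 8 days = Oct 17, 2017.

October 17, 2017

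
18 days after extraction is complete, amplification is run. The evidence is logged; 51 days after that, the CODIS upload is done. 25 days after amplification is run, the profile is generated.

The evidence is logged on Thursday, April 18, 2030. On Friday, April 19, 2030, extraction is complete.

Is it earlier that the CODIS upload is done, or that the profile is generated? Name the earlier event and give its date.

The profile is generated — Saturday, June 1, 2030

The evidence is logged: Apr 18, 2030.
The CODIS upload is done: Apr 18, 2030 + 51 days = Jun 8, 2030.
Extraction is complete: Apr 19, 2030.
Amplification is run: Apr 19, 2030 + 18 days = May 7, 2030.
The profile is generated: May 7, 2030 + 25 days = Jun 1, 2030.
Comparing: the CODIS upload is done on Jun 8, 2030 vs the profile is generated on Jun 1, 2030. Earlier: the profile is generated.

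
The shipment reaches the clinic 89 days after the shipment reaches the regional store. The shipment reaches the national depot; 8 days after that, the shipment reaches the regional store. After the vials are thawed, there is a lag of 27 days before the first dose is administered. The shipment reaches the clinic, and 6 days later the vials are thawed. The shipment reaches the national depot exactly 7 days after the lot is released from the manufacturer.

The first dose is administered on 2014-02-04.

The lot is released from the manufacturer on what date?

2013-09-20

The first dose is administered: Feb 4, 2014.
The vials are thawed: Feb 4, 2014 − 27 days = Jan 8, 2014.
The shipment reaches the clinic: Jan 8, 2014 − 6 days = Jan 2, 2014.
The shipment reaches the regional store: Jan 2, 2014 − 89 days = Oct 5, 2013.
The shipment reaches the national depot: Oct 5, 2013 − 8 days = Sep 27, 2013.
The lot is released from the manufacturer: Sep 27, 2013 − 7 days = Sep 20, 2013.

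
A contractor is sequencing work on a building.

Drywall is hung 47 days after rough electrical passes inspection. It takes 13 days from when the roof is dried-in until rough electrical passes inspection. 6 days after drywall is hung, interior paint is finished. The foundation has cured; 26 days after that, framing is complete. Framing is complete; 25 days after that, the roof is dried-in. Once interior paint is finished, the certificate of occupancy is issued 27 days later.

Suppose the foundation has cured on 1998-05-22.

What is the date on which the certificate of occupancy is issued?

The foundation has cured: May 22, 1998.
Framing is complete: May 22, 1998 + 26 days = Jun 17, 1998.
The roof is dried-in: Jun 17, 1998 + 25 days = Jul 12, 1998.
Rough electrical passes inspection: Jul 12, 1998 + 13 days = Jul 25, 1998.
Drywall is hung: Jul 25, 1998 + 47 days = Sep 10, 1998.
Interior paint is finished: Sep 10, 1998 + 6 days = Sep 16, 1998.
The certificate of occupancy is issued: Sep 16, 1998 + 27 days = Oct 13, 1998.

1998-10-13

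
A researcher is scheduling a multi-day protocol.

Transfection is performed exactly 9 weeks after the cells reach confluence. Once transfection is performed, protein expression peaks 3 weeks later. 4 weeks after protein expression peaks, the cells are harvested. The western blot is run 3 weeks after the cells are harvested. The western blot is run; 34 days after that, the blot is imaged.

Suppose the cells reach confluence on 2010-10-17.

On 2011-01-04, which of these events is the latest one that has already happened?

Transfection is performed

The cells reach confluence: Oct 17, 2010.
Transfection is performed: Oct 17, 2010 + 9 weeks = Dec 19, 2010.
Protein expression peaks: Dec 19, 2010 + 3 weeks = Jan 9, 2011.
The cells are harvested: Jan 9, 2011 + 4 weeks = Feb 6, 2011.
The western blot is run: Feb 6, 2011 + 3 weeks = Feb 27, 2011.
The blot is imaged: Feb 27, 2011 + 34 days = Apr 2, 2011.
Jan 4, 2011 falls between when transfection is performed (Dec 19, 2010) and when protein expression peaks (Jan 9, 2011).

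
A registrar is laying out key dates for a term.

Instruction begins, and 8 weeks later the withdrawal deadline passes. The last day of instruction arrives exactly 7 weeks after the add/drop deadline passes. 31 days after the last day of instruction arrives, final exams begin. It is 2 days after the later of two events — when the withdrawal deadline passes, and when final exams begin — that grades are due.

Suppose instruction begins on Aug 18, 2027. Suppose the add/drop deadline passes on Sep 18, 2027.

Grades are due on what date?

Dec 9, 2027

Instruction begins: Aug 18, 2027.
The withdrawal deadline passes: Aug 18, 2027 + 8 weeks = Oct 13, 2027.
The add/drop deadline passes: Sep 18, 2027.
The last day of instruction arrives: Sep 18, 2027 + 7 weeks = Nov 6, 2027.
Final exams begin: Nov 6, 2027 + 31 days = Dec 7, 2027.
Both prerequisites met — the withdrawal deadline passes (Oct 13, 2027), final exams begin (Dec 7, 2027); the later is Dec 7, 2027.
Grades are due: Dec 7, 2027 + 2 days = Dec 9, 2027.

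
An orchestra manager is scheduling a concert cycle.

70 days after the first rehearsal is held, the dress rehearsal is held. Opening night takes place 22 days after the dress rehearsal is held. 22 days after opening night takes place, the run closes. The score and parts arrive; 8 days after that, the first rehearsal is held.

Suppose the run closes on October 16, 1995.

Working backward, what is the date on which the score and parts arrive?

June 16, 1995

The run closes: Oct 16, 1995.
Opening night takes place: Oct 16, 1995 − 22 days = Sep 24, 1995.
The dress rehearsal is held: Sep 24, 1995 − 22 days = Sep 2, 1995.
The first rehearsal is held: Sep 2, 1995 − 70 days = Jun 24, 1995.
The score and parts arrive: Jun 24, 1995 − 8 days = Jun 16, 1995.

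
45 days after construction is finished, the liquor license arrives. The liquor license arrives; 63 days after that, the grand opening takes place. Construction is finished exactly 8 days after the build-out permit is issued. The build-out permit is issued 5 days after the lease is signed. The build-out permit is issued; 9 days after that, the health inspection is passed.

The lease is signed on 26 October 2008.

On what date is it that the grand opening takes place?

24 February 2009

The lease is signed: Oct 26, 2008.
The build-out permit is issued: Oct 26, 2008 + 5 days = Oct 31, 2008.
Construction is finished: Oct 31, 2008 + 8 days = Nov 8, 2008.
The liquor license arrives: Nov 8, 2008 + 45 days = Dec 23, 2008.
The grand opening takes place: Dec 23, 2008 + 63 days = Feb 24, 2009.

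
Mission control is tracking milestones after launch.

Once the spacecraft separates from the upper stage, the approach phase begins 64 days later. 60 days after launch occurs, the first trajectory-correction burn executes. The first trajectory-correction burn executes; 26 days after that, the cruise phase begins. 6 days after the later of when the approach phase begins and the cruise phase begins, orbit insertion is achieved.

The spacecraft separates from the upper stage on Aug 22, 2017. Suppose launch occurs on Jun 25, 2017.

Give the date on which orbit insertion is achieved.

Oct 31, 2017

The spacecraft separates from the upper stage: Aug 22, 2017.
The approach phase begins: Aug 22, 2017 + 64 days = Oct 25, 2017.
Launch occurs: Jun 25, 2017.
The first trajectory-correction burn executes: Jun 25, 2017 + 60 days = Aug 24, 2017.
The cruise phase begins: Aug 24, 2017 + 26 days = Sep 19, 2017.
Both prerequisites met — the approach phase begins (Oct 25, 2017), the cruise phase begins (Sep 19, 2017); the later is Oct 25, 2017.
Orbit insertion is achieved: Oct 25, 2017 + 6 days = Oct 31, 2017.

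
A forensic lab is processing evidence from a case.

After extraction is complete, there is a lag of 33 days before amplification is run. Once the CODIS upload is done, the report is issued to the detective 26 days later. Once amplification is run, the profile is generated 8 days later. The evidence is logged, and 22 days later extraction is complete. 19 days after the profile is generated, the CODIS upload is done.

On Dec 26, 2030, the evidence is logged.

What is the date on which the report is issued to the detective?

Apr 13, 2031

The evidence is logged: Dec 26, 2030.
Extraction is complete: Dec 26, 2030 + 22 days = Jan 17, 2031.
Amplification is run: Jan 17, 2031 + 33 days = Feb 19, 2031.
The profile is generated: Feb 19, 2031 + 8 days = Feb 27, 2031.
The CODIS upload is done: Feb 27, 2031 + 19 days = Mar 18, 2031.
The report is issued to the detective: Mar 18, 2031 + 26 days = Apr 13, 2031.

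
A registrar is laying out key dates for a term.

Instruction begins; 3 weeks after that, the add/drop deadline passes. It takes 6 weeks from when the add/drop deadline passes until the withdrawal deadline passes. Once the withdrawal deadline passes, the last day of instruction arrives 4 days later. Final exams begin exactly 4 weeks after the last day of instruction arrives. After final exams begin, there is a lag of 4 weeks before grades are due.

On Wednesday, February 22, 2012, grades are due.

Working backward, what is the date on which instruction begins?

Grades are due: Feb 22, 2012.
Final exams begin: Feb 22, 2012 − 4 weeks = Jan 25, 2012.
The last day of instruction arrives: Jan 25, 2012 − 4 weeks = Dec 28, 2011.
The withdrawal deadline passes: Dec 28, 2011 − 4 days = Dec 24, 2011.
The add/drop deadline passes: Dec 24, 2011 − 6 weeks = Nov 12, 2011.
Instruction begins: Nov 12, 2011 − 3 weeks = Oct 22, 2011.

Saturday, October 22, 2011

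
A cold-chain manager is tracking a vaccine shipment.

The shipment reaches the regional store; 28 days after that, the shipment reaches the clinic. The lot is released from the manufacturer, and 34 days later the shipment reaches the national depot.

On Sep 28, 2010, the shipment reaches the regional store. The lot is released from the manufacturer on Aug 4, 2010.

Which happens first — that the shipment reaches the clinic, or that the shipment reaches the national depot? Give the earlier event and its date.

The shipment reaches the regional store: Sep 28, 2010.
The shipment reaches the clinic: Sep 28, 2010 + 28 days = Oct 26, 2010.
The lot is released from the manufacturer: Aug 4, 2010.
The shipment reaches the national depot: Aug 4, 2010 + 34 days = Sep 7, 2010.
Comparing: the shipment reaches the clinic on Oct 26, 2010 vs the shipment reaches the national depot on Sep 7, 2010. Earlier: the shipment reaches the national depot.

The shipment reaches the national depot — Sep 7, 2010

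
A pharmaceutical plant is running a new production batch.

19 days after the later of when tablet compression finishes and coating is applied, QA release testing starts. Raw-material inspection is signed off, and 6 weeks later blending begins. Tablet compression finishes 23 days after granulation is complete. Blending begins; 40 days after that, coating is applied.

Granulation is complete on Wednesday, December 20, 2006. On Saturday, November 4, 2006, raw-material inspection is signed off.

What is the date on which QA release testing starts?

Tuesday, February 13, 2007

Granulation is complete: Dec 20, 2006.
Tablet compression finishes: Dec 20, 2006 + 23 days = Jan 12, 2007.
Raw-material inspection is signed off: Nov 4, 2006.
Blending begins: Nov 4, 2006 + 6 weeks = Dec 16, 2006.
Coating is applied: Dec 16, 2006 + 40 days = Jan 25, 2007.
Both prerequisites met — tablet compression finishes (Jan 12, 2007), coating is applied (Jan 25, 2007); the later is Jan 25, 2007.
QA release testing starts: Jan 25, 2007 + 19 days = Feb 13, 2007.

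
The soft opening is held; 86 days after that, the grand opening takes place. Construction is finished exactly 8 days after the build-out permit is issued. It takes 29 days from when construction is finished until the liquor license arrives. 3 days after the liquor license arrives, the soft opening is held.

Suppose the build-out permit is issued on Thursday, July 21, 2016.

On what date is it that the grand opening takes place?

Thursday, November 24, 2016

The build-out permit is issued: Jul 21, 2016.
Construction is finished: Jul 21, 2016 + 8 days = Jul 29, 2016.
The liquor license arrives: Jul 29, 2016 + 29 days = Aug 27, 2016.
The soft opening is held: Aug 27, 2016 + 3 days = Aug 30, 2016.
The grand opening takes place: Aug 30, 2016 + 86 days = Nov 24, 2016.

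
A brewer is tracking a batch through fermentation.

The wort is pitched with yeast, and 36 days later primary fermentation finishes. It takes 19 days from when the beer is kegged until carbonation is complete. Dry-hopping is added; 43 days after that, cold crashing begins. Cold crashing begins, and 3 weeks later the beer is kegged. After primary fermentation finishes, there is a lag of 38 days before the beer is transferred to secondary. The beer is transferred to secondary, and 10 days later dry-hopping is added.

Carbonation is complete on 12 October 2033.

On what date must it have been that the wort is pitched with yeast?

28 April 2033

Carbonation is complete: Oct 12, 2033.
The beer is kegged: Oct 12, 2033 − 19 days = Sep 23, 2033.
Cold crashing begins: Sep 23, 2033 − 3 weeks = Sep 2, 2033.
Dry-hopping is added: Sep 2, 2033 − 43 days = Jul 21, 2033.
The beer is transferred to secondary: Jul 21, 2033 − 10 days = Jul 11, 2033.
Primary fermentation finishes: Jul 11, 2033 − 38 days = Jun 3, 2033.
The wort is pitched with yeast: Jun 3, 2033 − 36 days = Apr 28, 2033.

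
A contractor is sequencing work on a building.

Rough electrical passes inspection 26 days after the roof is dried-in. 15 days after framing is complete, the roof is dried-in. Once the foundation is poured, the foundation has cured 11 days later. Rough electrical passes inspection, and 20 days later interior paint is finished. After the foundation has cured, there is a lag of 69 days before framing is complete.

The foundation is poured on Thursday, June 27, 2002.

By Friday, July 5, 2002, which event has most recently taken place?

The foundation is poured

The foundation is poured: Jun 27, 2002.
The foundation has cured: Jun 27, 2002 + 11 days = Jul 8, 2002.
Framing is complete: Jul 8, 2002 + 69 days = Sep 15, 2002.
The roof is dried-in: Sep 15, 2002 + 15 days = Sep 30, 2002.
Rough electrical passes inspection: Sep 30, 2002 + 26 days = Oct 26, 2002.
Interior paint is finished: Oct 26, 2002 + 20 days = Nov 15, 2002.
Jul 5, 2002 falls between when the foundation is poured (Jun 27, 2002) and when the foundation has cured (Jul 8, 2002).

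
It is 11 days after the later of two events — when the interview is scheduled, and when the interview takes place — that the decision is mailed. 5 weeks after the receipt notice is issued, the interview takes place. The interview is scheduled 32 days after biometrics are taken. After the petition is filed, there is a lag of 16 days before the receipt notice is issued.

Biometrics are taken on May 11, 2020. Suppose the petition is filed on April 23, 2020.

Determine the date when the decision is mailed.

Biometrics are taken: May 11, 2020.
The interview is scheduled: May 11, 2020 + 32 days = Jun 12, 2020.
The petition is filed: Apr 23, 2020.
The receipt notice is issued: Apr 23, 2020 + 16 days = May 9, 2020.
The interview takes place: May 9, 2020 + 5 weeks = Jun 13, 2020.
Both prerequisites met — the interview is scheduled (Jun 12, 2020), the interview takes place (Jun 13, 2020); the later is Jun 13, 2020.
The decision is mailed: Jun 13, 2020 + 11 days = Jun 24, 2020.

June 24, 2020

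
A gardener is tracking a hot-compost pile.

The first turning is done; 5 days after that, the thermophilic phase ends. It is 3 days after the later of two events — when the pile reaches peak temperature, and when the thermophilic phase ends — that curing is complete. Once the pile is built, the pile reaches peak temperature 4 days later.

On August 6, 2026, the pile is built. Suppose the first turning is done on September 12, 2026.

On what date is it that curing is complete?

September 20, 2026

The pile is built: Aug 6, 2026.
The pile reaches peak temperature: Aug 6, 2026 + 4 days = Aug 10, 2026.
The first turning is done: Sep 12, 2026.
The thermophilic phase ends: Sep 12, 2026 + 5 days = Sep 17, 2026.
Both prerequisites met — the pile reaches peak temperature (Aug 10, 2026), the thermophilic phase ends (Sep 17, 2026); the later is Sep 17, 2026.
Curing is complete: Sep 17, 2026 + 3 days = Sep 20, 2026.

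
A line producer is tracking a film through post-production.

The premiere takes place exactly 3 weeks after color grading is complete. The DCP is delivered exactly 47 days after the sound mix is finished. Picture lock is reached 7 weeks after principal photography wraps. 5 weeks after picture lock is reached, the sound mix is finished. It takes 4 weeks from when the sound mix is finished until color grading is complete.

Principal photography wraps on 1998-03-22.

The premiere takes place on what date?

1998-08-02

Principal photography wraps: Mar 22, 1998.
Picture lock is reached: Mar 22, 1998 + 7 weeks = May 10, 1998.
The sound mix is finished: May 10, 1998 + 5 weeks = Jun 14, 1998.
Color grading is complete: Jun 14, 1998 + 4 weeks = Jul 12, 1998.
The premiere takes place: Jul 12, 1998 + 3 weeks = Aug 2, 1998.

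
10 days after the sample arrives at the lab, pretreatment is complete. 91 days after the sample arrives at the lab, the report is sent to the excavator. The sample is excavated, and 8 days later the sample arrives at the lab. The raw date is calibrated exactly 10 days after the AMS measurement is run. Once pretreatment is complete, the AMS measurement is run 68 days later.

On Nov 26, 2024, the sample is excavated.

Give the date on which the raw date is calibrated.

Mar 2, 2025

The sample is excavated: Nov 26, 2024.
The sample arrives at the lab: Nov 26, 2024 + 8 days = Dec 4, 2024.
Pretreatment is complete: Dec 4, 2024 + 10 days = Dec 14, 2024.
The AMS measurement is run: Dec 14, 2024 + 68 days = Feb 20, 2025.
The raw date is calibrated: Feb 20, 2025 + 10 days = Mar 2, 2025.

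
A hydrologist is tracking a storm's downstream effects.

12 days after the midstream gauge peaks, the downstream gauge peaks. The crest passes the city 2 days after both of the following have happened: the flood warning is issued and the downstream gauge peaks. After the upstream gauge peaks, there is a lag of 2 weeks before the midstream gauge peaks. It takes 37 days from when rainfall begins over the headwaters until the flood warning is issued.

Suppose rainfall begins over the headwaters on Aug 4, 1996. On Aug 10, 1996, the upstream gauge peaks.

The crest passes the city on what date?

Rainfall begins over the headwaters: Aug 4, 1996.
The flood warning is issued: Aug 4, 1996 + 37 days = Sep 10, 1996.
The upstream gauge peaks: Aug 10, 1996.
The midstream gauge peaks: Aug 10, 1996 + 2 weeks = Aug 24, 1996.
The downstream gauge peaks: Aug 24, 1996 + 12 days = Sep 5, 1996.
Both prerequisites met — the flood warning is issued (Sep 10, 1996), the downstream gauge peaks (Sep 5, 1996); the later is Sep 10, 1996.
The crest passes the city: Sep 10, 1996 + 2 days = Sep 12, 1996.

Sep 12, 1996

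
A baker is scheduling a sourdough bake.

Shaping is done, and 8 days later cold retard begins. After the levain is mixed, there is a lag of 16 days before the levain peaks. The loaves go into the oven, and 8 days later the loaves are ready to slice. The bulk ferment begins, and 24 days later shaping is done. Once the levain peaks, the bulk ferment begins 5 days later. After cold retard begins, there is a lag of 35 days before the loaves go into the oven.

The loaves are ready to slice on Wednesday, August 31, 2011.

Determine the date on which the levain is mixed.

Friday, May 27, 2011

The loaves are ready to slice: Aug 31, 2011.
The loaves go into the oven: Aug 31, 2011 − 8 days = Aug 23, 2011.
Cold retard begins: Aug 23, 2011 − 35 days = Jul 19, 2011.
Shaping is done: Jul 19, 2011 − 8 days = Jul 11, 2011.
The bulk ferment begins: Jul 11, 2011 − 24 days = Jun 17, 2011.
The levain peaks: Jun 17, 2011 − 5 days = Jun 12, 2011.
The levain is mixed: Jun 12, 2011 − 16 days = May 27, 2011.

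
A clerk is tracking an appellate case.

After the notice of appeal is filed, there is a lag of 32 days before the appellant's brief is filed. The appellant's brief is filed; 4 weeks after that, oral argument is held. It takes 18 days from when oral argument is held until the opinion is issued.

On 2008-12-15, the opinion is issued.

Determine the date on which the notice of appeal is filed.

The opinion is issued: Dec 15, 2008.
Oral argument is held: Dec 15, 2008 − 18 days = Nov 27, 2008.
The appellant's brief is filed: Nov 27, 2008 − 4 weeks = Oct 30, 2008.
The notice of appeal is filed: Oct 30, 2008 − 32 days = Sep 28, 2008.

2008-09-28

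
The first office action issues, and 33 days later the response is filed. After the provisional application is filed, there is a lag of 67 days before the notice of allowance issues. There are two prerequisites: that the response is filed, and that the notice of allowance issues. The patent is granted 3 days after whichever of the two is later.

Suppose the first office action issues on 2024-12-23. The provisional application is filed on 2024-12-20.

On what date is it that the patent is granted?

The first office action issues: Dec 23, 2024.
The response is filed: Dec 23, 2024 + 33 days = Jan 25, 2025.
The provisional application is filed: Dec 20, 2024.
The notice of allowance issues: Dec 20, 2024 + 67 days = Feb 25, 2025.
Both prerequisites met — the response is filed (Jan 25, 2025), the notice of allowance issues (Feb 25, 2025); the later is Feb 25, 2025.
The patent is granted: Feb 25, 2025 + 3 days = Feb 28, 2025.

2025-02-28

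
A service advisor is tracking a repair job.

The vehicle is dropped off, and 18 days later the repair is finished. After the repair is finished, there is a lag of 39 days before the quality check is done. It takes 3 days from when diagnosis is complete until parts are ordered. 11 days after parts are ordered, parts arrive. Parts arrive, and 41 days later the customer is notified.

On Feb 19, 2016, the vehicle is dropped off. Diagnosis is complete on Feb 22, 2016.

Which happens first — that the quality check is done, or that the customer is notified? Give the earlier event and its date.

The quality check is done — Apr 16, 2016

The vehicle is dropped off: Feb 19, 2016.
The repair is finished: Feb 19, 2016 + 18 days = Mar 8, 2016.
The quality check is done: Mar 8, 2016 + 39 days = Apr 16, 2016.
Diagnosis is complete: Feb 22, 2016.
Parts are ordered: Feb 22, 2016 + 3 days = Feb 25, 2016.
Parts arrive: Feb 25, 2016 + 11 days = Mar 7, 2016.
The customer is notified: Mar 7, 2016 + 41 days = Apr 17, 2016.
Comparing: the quality check is done on Apr 16, 2016 vs the customer is notified on Apr 17, 2016. Earlier: the quality check is done.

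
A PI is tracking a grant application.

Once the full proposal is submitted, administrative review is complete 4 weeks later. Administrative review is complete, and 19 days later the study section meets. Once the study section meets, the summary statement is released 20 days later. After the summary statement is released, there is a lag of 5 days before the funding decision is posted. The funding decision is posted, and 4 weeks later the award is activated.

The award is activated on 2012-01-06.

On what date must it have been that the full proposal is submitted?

2011-09-28

The award is activated: Jan 6, 2012.
The funding decision is posted: Jan 6, 2012 − 4 weeks = Dec 9, 2011.
The summary statement is released: Dec 9, 2011 − 5 days = Dec 4, 2011.
The study section meets: Dec 4, 2011 − 20 days = Nov 14, 2011.
Administrative review is complete: Nov 14, 2011 − 19 days = Oct 26, 2011.
The full proposal is submitted: Oct 26, 2011 − 4 weeks = Sep 28, 2011.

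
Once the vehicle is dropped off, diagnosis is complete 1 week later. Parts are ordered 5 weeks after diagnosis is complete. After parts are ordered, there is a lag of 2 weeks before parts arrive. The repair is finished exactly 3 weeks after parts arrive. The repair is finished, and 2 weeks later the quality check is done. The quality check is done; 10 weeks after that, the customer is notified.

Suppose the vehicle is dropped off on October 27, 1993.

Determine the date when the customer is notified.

April 6, 1994

The vehicle is dropped off: Oct 27, 1993.
Diagnosis is complete: Oct 27, 1993 + 1 week = Nov 3, 1993.
Parts are ordered: Nov 3, 1993 + 5 weeks = Dec 8, 1993.
Parts arrive: Dec 8, 1993 + 2 weeks = Dec 22, 1993.
The repair is finished: Dec 22, 1993 + 3 weeks = Jan 12, 1994.
The quality check is done: Jan 12, 1994 + 2 weeks = Jan 26, 1994.
The customer is notified: Jan 26, 1994 + 10 weeks = Apr 6, 1994.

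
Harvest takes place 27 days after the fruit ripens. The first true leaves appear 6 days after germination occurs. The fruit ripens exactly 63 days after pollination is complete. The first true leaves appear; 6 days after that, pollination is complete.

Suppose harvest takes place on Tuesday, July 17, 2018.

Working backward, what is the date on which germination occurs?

Harvest takes place: Jul 17, 2018.
The fruit ripens: Jul 17, 2018 − 27 days = Jun 20, 2018.
Pollination is complete: Jun 20, 2018 − 63 days = Apr 18, 2018.
The first true leaves appear: Apr 18, 2018 − 6 days = Apr 12, 2018.
Germination occurs: Apr 12, 2018 − 6 days = Apr 6, 2018.

Friday, April 6, 2018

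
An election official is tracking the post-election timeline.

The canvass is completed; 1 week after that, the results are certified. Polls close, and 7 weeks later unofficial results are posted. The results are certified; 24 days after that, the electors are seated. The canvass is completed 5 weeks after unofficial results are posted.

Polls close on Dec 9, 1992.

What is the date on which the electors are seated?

Apr 3, 1993

Polls close: Dec 9, 1992.
Unofficial results are posted: Dec 9, 1992 + 7 weeks = Jan 27, 1993.
The canvass is completed: Jan 27, 1993 + 5 weeks = Mar 3, 1993.
The results are certified: Mar 3, 1993 + 1 week = Mar 10, 1993.
The electors are seated: Mar 10, 1993 + 24 days = Apr 3, 1993.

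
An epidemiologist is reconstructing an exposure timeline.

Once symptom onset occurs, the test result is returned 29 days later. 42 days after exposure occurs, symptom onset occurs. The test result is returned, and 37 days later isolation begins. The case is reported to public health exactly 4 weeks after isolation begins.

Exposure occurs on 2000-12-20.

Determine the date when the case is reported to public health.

Exposure occurs: Dec 20, 2000.
Symptom onset occurs: Dec 20, 2000 + 42 days = Jan 31, 2001.
The test result is returned: Jan 31, 2001 + 29 days = Mar 1, 2001.
Isolation begins: Mar 1, 2001 + 37 days = Apr 7, 2001.
The case is reported to public health: Apr 7, 2001 + 4 weeks = May 5, 2001.

2001-05-05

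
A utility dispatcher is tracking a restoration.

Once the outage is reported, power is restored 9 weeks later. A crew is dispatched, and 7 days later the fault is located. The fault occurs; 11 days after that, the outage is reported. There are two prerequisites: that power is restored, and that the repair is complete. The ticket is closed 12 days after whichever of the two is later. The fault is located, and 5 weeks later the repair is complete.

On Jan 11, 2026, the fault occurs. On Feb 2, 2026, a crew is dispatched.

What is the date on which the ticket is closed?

Apr 7, 2026

The fault occurs: Jan 11, 2026.
The outage is reported: Jan 11, 2026 + 11 days = Jan 22, 2026.
Power is restored: Jan 22, 2026 + 9 weeks = Mar 26, 2026.
A crew is dispatched: Feb 2, 2026.
The fault is located: Feb 2, 2026 + 7 days = Feb 9, 2026.
The repair is complete: Feb 9, 2026 + 5 weeks = Mar 16, 2026.
Both prerequisites met — power is restored (Mar 26, 2026), the repair is complete (Mar 16, 2026); the later is Mar 26, 2026.
The ticket is closed: Mar 26, 2026 + 12 days = Apr 7, 2026.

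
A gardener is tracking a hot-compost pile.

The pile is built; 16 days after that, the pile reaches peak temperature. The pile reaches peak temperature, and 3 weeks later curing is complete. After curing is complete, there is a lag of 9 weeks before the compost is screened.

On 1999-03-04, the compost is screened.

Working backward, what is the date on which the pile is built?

The compost is screened: Mar 4, 1999.
Curing is complete: Mar 4, 1999 − 9 weeks = Dec 31, 1998.
The pile reaches peak temperature: Dec 31, 1998 − 3 weeks = Dec 10, 1998.
The pile is built: Dec 10, 1998 − 16 days = Nov 24, 1998.

1998-11-24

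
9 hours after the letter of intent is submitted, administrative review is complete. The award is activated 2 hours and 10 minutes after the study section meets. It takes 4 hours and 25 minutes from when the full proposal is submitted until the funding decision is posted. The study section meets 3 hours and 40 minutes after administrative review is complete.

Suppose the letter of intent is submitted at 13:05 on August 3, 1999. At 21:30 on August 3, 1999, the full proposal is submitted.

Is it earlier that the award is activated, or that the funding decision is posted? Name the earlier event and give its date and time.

The funding decision is posted — 01:55 on August 4, 1999

The letter of intent is submitted: 13:05 Aug 3, 1999.
Administrative review is complete: 13:05 Aug 3, 1999 + 9h = 22:05 Aug 3, 1999.
The study section meets: 22:05 Aug 3, 1999 + 3h40m = 01:45 Aug 4, 1999.
The award is activated: 01:45 Aug 4, 1999 + 2h10m = 03:55 Aug 4, 1999.
The full proposal is submitted: 21:30 Aug 3, 1999.
The funding decision is posted: 21:30 Aug 3, 1999 + 4h25m = 01:55 Aug 4, 1999.
Comparing: the award is activated at 03:55 Aug 4, 1999 vs the funding decision is posted at 01:55 Aug 4, 1999. Earlier: the funding decision is posted.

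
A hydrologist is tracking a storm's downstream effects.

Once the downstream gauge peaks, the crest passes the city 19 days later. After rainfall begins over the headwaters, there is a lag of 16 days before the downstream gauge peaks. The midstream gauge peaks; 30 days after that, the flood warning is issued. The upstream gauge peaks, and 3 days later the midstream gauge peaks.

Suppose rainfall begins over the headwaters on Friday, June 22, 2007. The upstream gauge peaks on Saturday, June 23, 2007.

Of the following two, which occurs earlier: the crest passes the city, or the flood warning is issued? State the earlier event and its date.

The flood warning is issued — Thursday, July 26, 2007

Rainfall begins over the headwaters: Jun 22, 2007.
The downstream gauge peaks: Jun 22, 2007 + 16 days = Jul 8, 2007.
The crest passes the city: Jul 8, 2007 + 19 days = Jul 27, 2007.
The upstream gauge peaks: Jun 23, 2007.
The midstream gauge peaks: Jun 23, 2007 + 3 days = Jun 26, 2007.
The flood warning is issued: Jun 26, 2007 + 30 days = Jul 26, 2007.
Comparing: the crest passes the city on Jul 27, 2007 vs the flood warning is issued on Jul 26, 2007. Earlier: the flood warning is issued.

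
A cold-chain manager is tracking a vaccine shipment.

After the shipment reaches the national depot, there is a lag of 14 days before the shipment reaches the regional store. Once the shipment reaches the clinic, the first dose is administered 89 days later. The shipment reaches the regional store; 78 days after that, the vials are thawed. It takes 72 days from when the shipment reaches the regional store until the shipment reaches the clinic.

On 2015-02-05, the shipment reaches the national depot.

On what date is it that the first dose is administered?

2015-07-30

The shipment reaches the national depot: Feb 5, 2015.
The shipment reaches the regional store: Feb 5, 2015 + 14 days = Feb 19, 2015.
The shipment reaches the clinic: Feb 19, 2015 + 72 days = May 2, 2015.
The first dose is administered: May 2, 2015 + 89 days = Jul 30, 2015.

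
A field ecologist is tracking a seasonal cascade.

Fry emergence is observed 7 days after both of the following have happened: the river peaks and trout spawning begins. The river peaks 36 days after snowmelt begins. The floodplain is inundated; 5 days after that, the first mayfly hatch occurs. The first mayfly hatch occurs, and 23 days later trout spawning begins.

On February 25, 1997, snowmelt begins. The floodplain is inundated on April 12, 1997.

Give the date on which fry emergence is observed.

Snowmelt begins: Feb 25, 1997.
The river peaks: Feb 25, 1997 + 36 days = Apr 2, 1997.
The floodplain is inundated: Apr 12, 1997.
The first mayfly hatch occurs: Apr 12, 1997 + 5 days = Apr 17, 1997.
Trout spawning begins: Apr 17, 1997 + 23 days = May 10, 1997.
Both prerequisites met — the river peaks (Apr 2, 1997), trout spawning begins (May 10, 1997); the later is May 10, 1997.
Fry emergence is observed: May 10, 1997 + 7 days = May 17, 1997.

May 17, 1997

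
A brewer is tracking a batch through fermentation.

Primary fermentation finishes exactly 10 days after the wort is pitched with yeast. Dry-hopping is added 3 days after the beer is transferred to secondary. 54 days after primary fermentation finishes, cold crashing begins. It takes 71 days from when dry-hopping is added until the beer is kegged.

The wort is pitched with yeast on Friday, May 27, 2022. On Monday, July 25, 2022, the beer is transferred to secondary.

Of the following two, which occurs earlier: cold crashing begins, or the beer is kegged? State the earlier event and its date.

The wort is pitched with yeast: May 27, 2022.
Primary fermentation finishes: May 27, 2022 + 10 days = Jun 6, 2022.
Cold crashing begins: Jun 6, 2022 + 54 days = Jul 30, 2022.
The beer is transferred to secondary: Jul 25, 2022.
Dry-hopping is added: Jul 25, 2022 + 3 days = Jul 28, 2022.
The beer is kegged: Jul 28, 2022 + 71 days = Oct 7, 2022.
Comparing: cold crashing begins on Jul 30, 2022 vs the beer is kegged on Oct 7, 2022. Earlier: cold crashing begins.

Cold crashing begins — Saturday, July 30, 2022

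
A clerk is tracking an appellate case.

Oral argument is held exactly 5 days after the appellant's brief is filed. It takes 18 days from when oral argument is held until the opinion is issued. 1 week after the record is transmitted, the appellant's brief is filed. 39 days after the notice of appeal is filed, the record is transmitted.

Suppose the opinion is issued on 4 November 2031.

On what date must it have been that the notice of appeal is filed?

The opinion is issued: Nov 4, 2031.
Oral argument is held: Nov 4, 2031 − 18 days = Oct 17, 2031.
The appellant's brief is filed: Oct 17, 2031 − 5 days = Oct 12, 2031.
The record is transmitted: Oct 12, 2031 − 1 week = Oct 5, 2031.
The notice of appeal is filed: Oct 5, 2031 − 39 days = Aug 27, 2031.

27 August 2031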